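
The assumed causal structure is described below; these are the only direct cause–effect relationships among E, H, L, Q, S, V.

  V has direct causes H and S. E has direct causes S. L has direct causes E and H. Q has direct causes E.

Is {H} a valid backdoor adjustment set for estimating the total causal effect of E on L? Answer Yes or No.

Backdoor paths from E to L (paths whose first edge points into E):
  P1: E <- S -> V <- H -> L
Condition 1 (no descendant of E in the set): holds — descendants of E are {L, Q}; none are in {H}.
Condition 2 (every backdoor path blocked by {H}):
  P1: blocked at collider V (neither it nor any descendant is in the conditioning set).
{H} satisfies the backdoor criterion.

Yes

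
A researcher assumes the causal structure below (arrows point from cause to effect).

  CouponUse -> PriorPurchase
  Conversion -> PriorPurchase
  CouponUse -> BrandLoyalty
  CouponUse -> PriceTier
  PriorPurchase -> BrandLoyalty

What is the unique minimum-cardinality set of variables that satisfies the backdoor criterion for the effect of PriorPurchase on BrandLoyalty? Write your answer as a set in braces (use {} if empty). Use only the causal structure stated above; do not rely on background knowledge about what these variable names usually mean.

Variables eligible for adjustment (non-descendants of PriorPurchase, excluding PriorPurchase and BrandLoyalty): {Conversion, CouponUse, PriceTier}.
Backdoor paths from PriorPurchase to BrandLoyalty:
  P1: PriorPurchase <- CouponUse -> BrandLoyalty
The empty set is not sufficient: P1 (PriorPurchase <- CouponUse -> BrandLoyalty) has no collider blocking it and no conditioned non-collider, so it is open.
Try {CouponUse}:
  P1: blocked at fork node CouponUse ∈ conditioning set.
{CouponUse} contains no descendant of PriorPurchase and blocks every backdoor path.
No other singleton works — e.g. {PriceTier} leaves P1 open — so {CouponUse} is the unique smallest valid adjustment set.

{CouponUse}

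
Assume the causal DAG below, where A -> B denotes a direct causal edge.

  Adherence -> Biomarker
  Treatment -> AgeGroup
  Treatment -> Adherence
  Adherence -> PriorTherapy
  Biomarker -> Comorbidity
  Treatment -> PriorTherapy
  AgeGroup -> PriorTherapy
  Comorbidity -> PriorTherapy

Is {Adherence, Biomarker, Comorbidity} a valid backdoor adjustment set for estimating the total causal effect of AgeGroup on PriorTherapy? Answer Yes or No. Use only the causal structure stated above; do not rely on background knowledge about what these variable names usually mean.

No

Backdoor paths from AgeGroup to PriorTherapy (paths whose first edge points into AgeGroup):
  P1: AgeGroup <- Treatment -> Adherence -> Biomarker -> Comorbidity -> PriorTherapy
  P2: AgeGroup <- Treatment -> Adherence -> PriorTherapy
  P3: AgeGroup <- Treatment -> PriorTherapy
Condition 1 (no descendant of AgeGroup in the set): holds — descendants of AgeGroup are {PriorTherapy}; none are in {Adherence, Biomarker, Comorbidity}.
Condition 2 (every backdoor path blocked by {Adherence, Biomarker, Comorbidity}):
  P1: blocked at chain node Adherence ∈ conditioning set.
  P2: blocked at chain node Adherence ∈ conditioning set.
  P3: open — no interior node is in the conditioning set.
{Adherence, Biomarker, Comorbidity} does not satisfy the backdoor criterion.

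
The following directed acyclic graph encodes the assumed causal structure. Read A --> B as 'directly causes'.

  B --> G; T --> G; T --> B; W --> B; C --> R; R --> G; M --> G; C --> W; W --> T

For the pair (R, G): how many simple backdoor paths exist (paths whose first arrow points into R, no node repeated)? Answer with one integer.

4

A backdoor path from R to G is any simple undirected path whose first edge points into R (i.e. leaves R via a parent).
Parents of R: {C}.
Enumerating:
  P1: R <- C -> W -> T -> B -> G
  P2: R <- C -> W -> T -> G
  P3: R <- C -> W -> B <- T -> G
  P4: R <- C -> W -> B -> G
That exhausts the simple backdoor paths. Count: 4.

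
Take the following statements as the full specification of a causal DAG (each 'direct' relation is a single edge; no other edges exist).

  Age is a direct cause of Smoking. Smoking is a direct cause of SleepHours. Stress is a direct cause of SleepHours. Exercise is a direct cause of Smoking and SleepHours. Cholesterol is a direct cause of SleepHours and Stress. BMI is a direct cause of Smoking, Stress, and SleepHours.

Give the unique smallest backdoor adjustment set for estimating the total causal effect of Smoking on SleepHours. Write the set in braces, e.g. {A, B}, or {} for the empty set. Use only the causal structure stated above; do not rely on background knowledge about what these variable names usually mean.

Variables eligible for adjustment (non-descendants of Smoking, excluding Smoking and SleepHours): {Age, BMI, Cholesterol, Exercise, Stress}.
Backdoor paths from Smoking to SleepHours:
  P1: Smoking <- BMI -> Stress <- Cholesterol -> SleepHours
  P2: Smoking <- BMI -> Stress -> SleepHours
  P3: Smoking <- BMI -> SleepHours
  P4: Smoking <- Exercise -> SleepHours
The empty set is not sufficient: P2 (Smoking <- BMI -> Stress -> SleepHours) has no collider blocking it and no conditioned non-collider, so it is open.
Try {BMI, Exercise}:
  P1: blocked at fork node BMI ∈ conditioning set.
  P2: blocked at fork node BMI ∈ conditioning set.
  P3: blocked at fork node BMI ∈ conditioning set.
  P4: blocked at fork node Exercise ∈ conditioning set.
{BMI, Exercise} contains no descendant of Smoking and blocks every backdoor path.
Every element of {BMI, Exercise} is needed (dropping BMI leaves P2 open; dropping Exercise leaves P4 open), so no proper subset is valid.
Among all size-2 subsets of the eligible variables, only {BMI, Exercise} blocks every backdoor path, so it is the unique smallest valid adjustment set.

{BMI, Exercise}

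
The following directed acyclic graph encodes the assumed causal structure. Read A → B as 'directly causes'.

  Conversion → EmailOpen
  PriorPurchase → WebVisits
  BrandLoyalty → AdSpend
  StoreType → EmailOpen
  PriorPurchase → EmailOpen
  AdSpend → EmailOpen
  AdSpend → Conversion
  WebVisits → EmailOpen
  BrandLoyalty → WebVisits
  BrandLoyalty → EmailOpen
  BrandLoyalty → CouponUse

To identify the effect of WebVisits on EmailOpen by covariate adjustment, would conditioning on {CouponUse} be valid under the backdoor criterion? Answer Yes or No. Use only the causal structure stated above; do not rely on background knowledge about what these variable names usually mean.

No

Backdoor paths from WebVisits to EmailOpen (paths whose first edge points into WebVisits):
  P1: WebVisits <- BrandLoyalty -> AdSpend -> Conversion -> EmailOpen
  P2: WebVisits <- BrandLoyalty -> AdSpend -> EmailOpen
  P3: WebVisits <- BrandLoyalty -> EmailOpen
  P4: WebVisits <- PriorPurchase -> EmailOpen
Condition 1 (no descendant of WebVisits in the set): holds — descendants of WebVisits are {EmailOpen}; none are in {CouponUse}.
Condition 2 (every backdoor path blocked by {CouponUse}):
  P1: open — no interior node is in the conditioning set.
  P2: open — no interior node is in the conditioning set.
  P3: open — no interior node is in the conditioning set.
  P4: open — no interior node is in the conditioning set.
{CouponUse} does not satisfy the backdoor criterion.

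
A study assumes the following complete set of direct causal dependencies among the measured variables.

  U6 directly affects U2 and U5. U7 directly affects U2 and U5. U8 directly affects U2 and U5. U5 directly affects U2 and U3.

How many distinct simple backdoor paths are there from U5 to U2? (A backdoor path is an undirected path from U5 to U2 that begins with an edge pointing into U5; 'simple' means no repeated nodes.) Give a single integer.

A backdoor path from U5 to U2 is any simple undirected path whose first edge points into U5 (i.e. leaves U5 via a parent).
Parents of U5: {U6, U7, U8}.
Enumerating:
  P1: U5 <- U7 -> U2
  P2: U5 <- U8 -> U2
  P3: U5 <- U6 -> U2
That exhausts the simple backdoor paths. Count: 3.

3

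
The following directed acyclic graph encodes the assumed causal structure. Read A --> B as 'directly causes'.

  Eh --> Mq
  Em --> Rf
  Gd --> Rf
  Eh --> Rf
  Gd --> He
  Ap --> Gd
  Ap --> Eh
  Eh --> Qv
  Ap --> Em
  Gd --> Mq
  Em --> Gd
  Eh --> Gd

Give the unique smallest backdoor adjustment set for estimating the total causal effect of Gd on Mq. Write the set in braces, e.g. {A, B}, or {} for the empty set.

Variables eligible for adjustment (non-descendants of Gd, excluding Gd and Mq): {Ap, Eh, Em, Qv}.
Backdoor paths from Gd to Mq:
  P1: Gd <- Ap -> Eh -> Mq
  P2: Gd <- Ap -> Em -> Rf <- Eh -> Mq
  P3: Gd <- Eh -> Mq
  P4: Gd <- Em <- Ap -> Eh -> Mq
  P5: Gd <- Em -> Rf <- Eh -> Mq
The empty set is not sufficient: P1 (Gd <- Ap -> Eh -> Mq) has no collider blocking it and no conditioned non-collider, so it is open.
Try {Eh}:
  P1: blocked at chain node Eh ∈ conditioning set.
  P2: blocked at collider Rf (neither it nor any descendant is in the conditioning set).
  P3: blocked at fork node Eh ∈ conditioning set.
  P4: blocked at chain node Eh ∈ conditioning set.
  P5: blocked at collider Rf (neither it nor any descendant is in the conditioning set).
{Eh} contains no descendant of Gd and blocks every backdoor path.
No other singleton works — e.g. {Ap} leaves P3 open — so {Eh} is the unique smallest valid adjustment set.

{Eh}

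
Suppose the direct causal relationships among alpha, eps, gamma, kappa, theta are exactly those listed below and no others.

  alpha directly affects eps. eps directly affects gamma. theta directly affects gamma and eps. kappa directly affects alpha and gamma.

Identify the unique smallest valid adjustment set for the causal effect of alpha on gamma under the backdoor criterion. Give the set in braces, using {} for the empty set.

{kappa}

Variables eligible for adjustment (non-descendants of alpha, excluding alpha and gamma): {kappa, theta}.
Backdoor paths from alpha to gamma:
  P1: alpha <- kappa -> gamma
The empty set is not sufficient: P1 (alpha <- kappa -> gamma) has no collider blocking it and no conditioned non-collider, so it is open.
Try {kappa}:
  P1: blocked at fork node kappa ∈ conditioning set.
{kappa} contains no descendant of alpha and blocks every backdoor path.
No other singleton works — e.g. {theta} leaves P1 open — so {kappa} is the unique smallest valid adjustment set.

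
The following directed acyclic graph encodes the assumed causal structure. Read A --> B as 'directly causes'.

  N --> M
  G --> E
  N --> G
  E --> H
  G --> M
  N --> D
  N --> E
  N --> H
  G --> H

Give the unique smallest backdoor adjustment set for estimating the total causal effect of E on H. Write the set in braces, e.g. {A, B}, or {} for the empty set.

{G, N}

Variables eligible for adjustment (non-descendants of E, excluding E and H): {D, G, M, N}.
Backdoor paths from E to H:
  P1: E <- N -> G -> H
  P2: E <- N -> M <- G -> H
  P3: E <- N -> H
  P4: E <- G <- N -> H
  P5: E <- G -> M <- N -> H
  P6: E <- G -> H
The empty set is not sufficient: P1 (E <- N -> G -> H) has no collider blocking it and no conditioned non-collider, so it is open.
Try {G, N}:
  P1: blocked at fork node N ∈ conditioning set.
  P2: blocked at fork node N ∈ conditioning set.
  P3: blocked at fork node N ∈ conditioning set.
  P4: blocked at chain node G ∈ conditioning set.
  P5: blocked at fork node G ∈ conditioning set.
  P6: blocked at fork node G ∈ conditioning set.
{G, N} contains no descendant of E and blocks every backdoor path.
Every element of {G, N} is needed (dropping G leaves P6 open; dropping N leaves P3 open), so no proper subset is valid.
Among all size-2 subsets of the eligible variables, only {G, N} blocks every backdoor path, so it is the unique smallest valid adjustment set.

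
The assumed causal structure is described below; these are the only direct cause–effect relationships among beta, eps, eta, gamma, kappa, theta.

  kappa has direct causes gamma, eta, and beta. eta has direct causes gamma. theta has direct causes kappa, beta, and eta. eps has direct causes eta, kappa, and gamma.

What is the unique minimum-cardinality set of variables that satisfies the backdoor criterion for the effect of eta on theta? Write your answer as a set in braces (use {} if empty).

Variables eligible for adjustment (non-descendants of eta, excluding eta and theta): {beta, gamma}.
Backdoor paths from eta to theta:
  P1: eta <- gamma -> kappa <- beta -> theta
  P2: eta <- gamma -> kappa -> theta
  P3: eta <- gamma -> eps <- kappa <- beta -> theta
  P4: eta <- gamma -> eps <- kappa -> theta
The empty set is not sufficient: P2 (eta <- gamma -> kappa -> theta) has no collider blocking it and no conditioned non-collider, so it is open.
Try {gamma}:
  P1: blocked at fork node gamma ∈ conditioning set.
  P2: blocked at fork node gamma ∈ conditioning set.
  P3: blocked at fork node gamma ∈ conditioning set.
  P4: blocked at fork node gamma ∈ conditioning set.
{gamma} contains no descendant of eta and blocks every backdoor path.
No other singleton works — e.g. {beta} leaves P2 open — so {gamma} is the unique smallest valid adjustment set.

{gamma}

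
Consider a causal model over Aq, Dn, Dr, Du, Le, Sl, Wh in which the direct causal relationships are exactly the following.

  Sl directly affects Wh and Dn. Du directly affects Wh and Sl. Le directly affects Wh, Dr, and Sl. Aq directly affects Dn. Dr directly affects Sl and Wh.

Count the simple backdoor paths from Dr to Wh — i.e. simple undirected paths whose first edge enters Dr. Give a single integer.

3

A backdoor path from Dr to Wh is any simple undirected path whose first edge points into Dr (i.e. leaves Dr via a parent).
Parents of Dr: {Le}.
Enumerating:
  P1: Dr <- Le -> Sl <- Du -> Wh
  P2: Dr <- Le -> Sl -> Wh
  P3: Dr <- Le -> Wh
That exhausts the simple backdoor paths. Count: 3.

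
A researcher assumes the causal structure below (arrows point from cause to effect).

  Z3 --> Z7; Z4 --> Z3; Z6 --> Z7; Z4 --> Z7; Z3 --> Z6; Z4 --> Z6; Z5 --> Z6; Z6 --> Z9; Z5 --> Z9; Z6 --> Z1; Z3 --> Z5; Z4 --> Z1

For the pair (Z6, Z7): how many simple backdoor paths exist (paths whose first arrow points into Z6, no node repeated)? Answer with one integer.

A backdoor path from Z6 to Z7 is any simple undirected path whose first edge points into Z6 (i.e. leaves Z6 via a parent).
Parents of Z6: {Z3, Z4, Z5}.
Enumerating:
  P1: Z6 <- Z4 -> Z3 -> Z7
  P2: Z6 <- Z4 -> Z7
  P3: Z6 <- Z3 <- Z4 -> Z7
  P4: Z6 <- Z3 -> Z7
  P5: Z6 <- Z5 <- Z3 <- Z4 -> Z7
  P6: Z6 <- Z5 <- Z3 -> Z7
That exhausts the simple backdoor paths. Count: 6.

6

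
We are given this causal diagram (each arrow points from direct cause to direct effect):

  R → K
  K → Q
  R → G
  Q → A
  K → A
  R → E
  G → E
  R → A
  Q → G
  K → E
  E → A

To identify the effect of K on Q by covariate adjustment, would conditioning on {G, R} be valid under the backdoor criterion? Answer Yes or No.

No

Backdoor paths from K to Q (paths whose first edge points into K):
  P1: K <- R -> G <- Q
  P2: K <- R -> G -> E -> A <- Q
  P3: K <- R -> E <- G <- Q
  P4: K <- R -> E -> A <- Q
  P5: K <- R -> A <- Q
  P6: K <- R -> A <- E <- G <- Q
Condition 1 (no descendant of K in the set): FAILS — G is a descendant of K.
Condition 2 (every backdoor path blocked by {G, R}):
  P1: blocked at fork node R ∈ conditioning set.
  P2: blocked at fork node R ∈ conditioning set.
  P3: blocked at fork node R ∈ conditioning set.
  P4: blocked at fork node R ∈ conditioning set.
  P5: blocked at fork node R ∈ conditioning set.
  P6: blocked at fork node R ∈ conditioning set.
{G, R} does not satisfy the backdoor criterion.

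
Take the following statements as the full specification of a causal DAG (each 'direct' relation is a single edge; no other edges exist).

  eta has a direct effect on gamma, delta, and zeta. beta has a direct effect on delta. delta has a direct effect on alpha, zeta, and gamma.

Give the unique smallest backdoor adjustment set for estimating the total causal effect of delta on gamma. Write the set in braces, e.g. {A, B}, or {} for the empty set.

{eta}

Variables eligible for adjustment (non-descendants of delta, excluding delta and gamma): {beta, eta}.
Backdoor paths from delta to gamma:
  P1: delta <- eta -> gamma
The empty set is not sufficient: P1 (delta <- eta -> gamma) has no collider blocking it and no conditioned non-collider, so it is open.
Try {eta}:
  P1: blocked at fork node eta ∈ conditioning set.
{eta} contains no descendant of delta and blocks every backdoor path.
No other singleton works — e.g. {beta} leaves P1 open — so {eta} is the unique smallest valid adjustment set.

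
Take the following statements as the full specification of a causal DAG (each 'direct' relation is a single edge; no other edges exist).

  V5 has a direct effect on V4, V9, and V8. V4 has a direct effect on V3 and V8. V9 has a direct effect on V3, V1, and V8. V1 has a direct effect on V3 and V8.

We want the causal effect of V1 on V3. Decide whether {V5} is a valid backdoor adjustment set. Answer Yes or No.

Backdoor paths from V1 to V3 (paths whose first edge points into V1):
  P1: V1 <- V9 <- V5 -> V4 -> V3
  P2: V1 <- V9 <- V5 -> V8 <- V4 -> V3
  P3: V1 <- V9 -> V3
  P4: V1 <- V9 -> V8 <- V5 -> V4 -> V3
  P5: V1 <- V9 -> V8 <- V4 -> V3
Condition 1 (no descendant of V1 in the set): holds — descendants of V1 are {V3, V8}; none are in {V5}.
Condition 2 (every backdoor path blocked by {V5}):
  P1: blocked at fork node V5 ∈ conditioning set.
  P2: blocked at fork node V5 ∈ conditioning set.
  P3: open — no interior node is in the conditioning set.
  P4: blocked at collider V8 (neither it nor any descendant is in the conditioning set).
  P5: blocked at collider V8 (neither it nor any descendant is in the conditioning set).
{V5} does not satisfy the backdoor criterion.

No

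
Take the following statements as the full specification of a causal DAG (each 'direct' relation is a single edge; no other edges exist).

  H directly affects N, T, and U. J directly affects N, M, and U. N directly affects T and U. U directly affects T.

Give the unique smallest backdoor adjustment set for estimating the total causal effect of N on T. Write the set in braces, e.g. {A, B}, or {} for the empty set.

Variables eligible for adjustment (non-descendants of N, excluding N and T): {H, J, M}.
Backdoor paths from N to T:
  P1: N <- J -> U <- H -> T
  P2: N <- J -> U -> T
  P3: N <- H -> U -> T
  P4: N <- H -> T
The empty set is not sufficient: P2 (N <- J -> U -> T) has no collider blocking it and no conditioned non-collider, so it is open.
Try {H, J}:
  P1: blocked at fork node J ∈ conditioning set.
  P2: blocked at fork node J ∈ conditioning set.
  P3: blocked at fork node H ∈ conditioning set.
  P4: blocked at fork node H ∈ conditioning set.
{H, J} contains no descendant of N and blocks every backdoor path.
Every element of {H, J} is needed (dropping H leaves P3 open; dropping J leaves P2 open), so no proper subset is valid.
Among all size-2 subsets of the eligible variables, only {H, J} blocks every backdoor path, so it is the unique smallest valid adjustment set.

{H, J}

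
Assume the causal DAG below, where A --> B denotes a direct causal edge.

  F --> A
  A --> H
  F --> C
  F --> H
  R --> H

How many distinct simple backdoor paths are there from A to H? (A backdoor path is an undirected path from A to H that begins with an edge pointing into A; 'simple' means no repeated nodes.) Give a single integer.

A backdoor path from A to H is any simple undirected path whose first edge points into A (i.e. leaves A via a parent).
Parents of A: {F}.
Enumerating:
  P1: A <- F -> H
That exhausts the simple backdoor paths. Count: 1.

1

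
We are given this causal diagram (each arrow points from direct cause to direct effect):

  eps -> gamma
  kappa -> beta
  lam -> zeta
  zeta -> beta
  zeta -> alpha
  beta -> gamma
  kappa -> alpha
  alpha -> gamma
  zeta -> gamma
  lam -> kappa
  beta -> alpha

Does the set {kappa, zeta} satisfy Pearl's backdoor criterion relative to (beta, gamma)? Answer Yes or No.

Backdoor paths from beta to gamma (paths whose first edge points into beta):
  P1: beta <- kappa <- lam -> zeta -> alpha -> gamma
  P2: beta <- kappa <- lam -> zeta -> gamma
  P3: beta <- kappa -> alpha <- zeta -> gamma
  P4: beta <- kappa -> alpha -> gamma
  P5: beta <- zeta <- lam -> kappa -> alpha -> gamma
  P6: beta <- zeta -> alpha -> gamma
  P7: beta <- zeta -> gamma
Condition 1 (no descendant of beta in the set): holds — descendants of beta are {alpha, gamma}; none are in {kappa, zeta}.
Condition 2 (every backdoor path blocked by {kappa, zeta}):
  P1: blocked at chain node kappa ∈ conditioning set.
  P2: blocked at chain node kappa ∈ conditioning set.
  P3: blocked at fork node kappa ∈ conditioning set.
  P4: blocked at fork node kappa ∈ conditioning set.
  P5: blocked at chain node zeta ∈ conditioning set.
  P6: blocked at fork node zeta ∈ conditioning set.
  P7: blocked at fork node zeta ∈ conditioning set.
{kappa, zeta} satisfies the backdoor criterion.

Yes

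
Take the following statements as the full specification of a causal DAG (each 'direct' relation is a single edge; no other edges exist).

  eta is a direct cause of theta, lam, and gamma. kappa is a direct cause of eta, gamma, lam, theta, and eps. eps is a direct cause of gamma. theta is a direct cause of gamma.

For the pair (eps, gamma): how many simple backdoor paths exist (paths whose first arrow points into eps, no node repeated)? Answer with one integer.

A backdoor path from eps to gamma is any simple undirected path whose first edge points into eps (i.e. leaves eps via a parent).
Parents of eps: {kappa}.
Enumerating:
  P1: eps <- kappa -> eta -> theta -> gamma
  P2: eps <- kappa -> eta -> gamma
  P3: eps <- kappa -> lam <- eta -> theta -> gamma
  P4: eps <- kappa -> lam <- eta -> gamma
  P5: eps <- kappa -> theta <- eta -> gamma
  P6: eps <- kappa -> theta -> gamma
  P7: eps <- kappa -> gamma
That exhausts the simple backdoor paths. Count: 7.

7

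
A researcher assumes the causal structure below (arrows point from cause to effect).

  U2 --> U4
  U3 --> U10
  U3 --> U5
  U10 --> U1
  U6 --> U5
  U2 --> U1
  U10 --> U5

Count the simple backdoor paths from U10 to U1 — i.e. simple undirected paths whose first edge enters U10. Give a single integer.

A backdoor path from U10 to U1 is any simple undirected path whose first edge points into U10 (i.e. leaves U10 via a parent).
Parents of U10: {U3}.
No simple path from any parent of U10 reaches U1 without revisiting U10, so there are no backdoor paths.

0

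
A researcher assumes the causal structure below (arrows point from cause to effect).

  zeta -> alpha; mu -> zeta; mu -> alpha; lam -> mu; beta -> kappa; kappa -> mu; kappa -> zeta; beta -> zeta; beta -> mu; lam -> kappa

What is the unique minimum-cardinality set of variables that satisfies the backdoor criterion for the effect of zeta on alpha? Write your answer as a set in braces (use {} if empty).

Variables eligible for adjustment (non-descendants of zeta, excluding zeta and alpha): {beta, kappa, lam, mu}.
Backdoor paths from zeta to alpha:
  P1: zeta <- beta -> kappa <- lam -> mu -> alpha
  P2: zeta <- beta -> kappa -> mu -> alpha
  P3: zeta <- beta -> mu -> alpha
  P4: zeta <- kappa <- beta -> mu -> alpha
  P5: zeta <- kappa <- lam -> mu -> alpha
  P6: zeta <- kappa -> mu -> alpha
  P7: zeta <- mu -> alpha
The empty set is not sufficient: P2 (zeta <- beta -> kappa -> mu -> alpha) has no collider blocking it and no conditioned non-collider, so it is open.
Try {mu}:
  P1: blocked at chain node mu ∈ conditioning set.
  P2: blocked at chain node mu ∈ conditioning set.
  P3: blocked at chain node mu ∈ conditioning set.
  P4: blocked at chain node mu ∈ conditioning set.
  P5: blocked at chain node mu ∈ conditioning set.
  P6: blocked at chain node mu ∈ conditioning set.
  P7: blocked at fork node mu ∈ conditioning set.
{mu} contains no descendant of zeta and blocks every backdoor path.
No other singleton works — e.g. {beta} leaves P5 open — so {mu} is the unique smallest valid adjustment set.

{mu}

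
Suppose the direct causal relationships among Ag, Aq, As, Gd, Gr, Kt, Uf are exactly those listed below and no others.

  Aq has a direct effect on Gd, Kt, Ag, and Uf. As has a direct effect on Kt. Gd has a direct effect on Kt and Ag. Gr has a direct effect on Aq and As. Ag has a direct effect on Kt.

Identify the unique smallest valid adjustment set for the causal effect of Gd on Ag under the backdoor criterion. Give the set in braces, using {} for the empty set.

Variables eligible for adjustment (non-descendants of Gd, excluding Gd and Ag): {Aq, As, Gr, Uf}.
Backdoor paths from Gd to Ag:
  P1: Gd <- Aq <- Gr -> As -> Kt <- Ag
  P2: Gd <- Aq -> Ag
  P3: Gd <- Aq -> Kt <- Ag
The empty set is not sufficient: P2 (Gd <- Aq -> Ag) has no collider blocking it and no conditioned non-collider, so it is open.
Try {Aq}:
  P1: blocked at chain node Aq ∈ conditioning set.
  P2: blocked at fork node Aq ∈ conditioning set.
  P3: blocked at fork node Aq ∈ conditioning set.
{Aq} contains no descendant of Gd and blocks every backdoor path.
No other singleton works — e.g. {Gr} leaves P2 open — so {Aq} is the unique smallest valid adjustment set.

{Aq}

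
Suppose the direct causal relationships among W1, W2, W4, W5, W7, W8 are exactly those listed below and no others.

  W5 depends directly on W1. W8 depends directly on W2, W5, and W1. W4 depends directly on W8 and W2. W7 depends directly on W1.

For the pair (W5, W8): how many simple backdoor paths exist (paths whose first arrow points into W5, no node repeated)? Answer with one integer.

A backdoor path from W5 to W8 is any simple undirected path whose first edge points into W5 (i.e. leaves W5 via a parent).
Parents of W5: {W1}.
Enumerating:
  P1: W5 <- W1 -> W8
That exhausts the simple backdoor paths. Count: 1.

1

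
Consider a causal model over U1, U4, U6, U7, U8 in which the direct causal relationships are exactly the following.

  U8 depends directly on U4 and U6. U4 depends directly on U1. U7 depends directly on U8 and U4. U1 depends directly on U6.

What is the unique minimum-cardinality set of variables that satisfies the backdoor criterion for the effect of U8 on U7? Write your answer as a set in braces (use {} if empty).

Variables eligible for adjustment (non-descendants of U8, excluding U8 and U7): {U1, U4, U6}.
Backdoor paths from U8 to U7:
  P1: U8 <- U6 -> U1 -> U4 -> U7
  P2: U8 <- U4 -> U7
The empty set is not sufficient: P1 (U8 <- U6 -> U1 -> U4 -> U7) has no collider blocking it and no conditioned non-collider, so it is open.
Try {U4}:
  P1: blocked at chain node U4 ∈ conditioning set.
  P2: blocked at fork node U4 ∈ conditioning set.
{U4} contains no descendant of U8 and blocks every backdoor path.
No other singleton works — e.g. {U6} leaves P2 open — so {U4} is the unique smallest valid adjustment set.

{U4}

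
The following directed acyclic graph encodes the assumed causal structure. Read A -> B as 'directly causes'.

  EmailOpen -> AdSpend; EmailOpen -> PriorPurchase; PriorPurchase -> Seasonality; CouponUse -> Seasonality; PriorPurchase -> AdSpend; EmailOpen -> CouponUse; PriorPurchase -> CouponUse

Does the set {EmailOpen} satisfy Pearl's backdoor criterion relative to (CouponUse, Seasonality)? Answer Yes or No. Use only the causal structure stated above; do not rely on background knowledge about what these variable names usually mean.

No

Backdoor paths from CouponUse to Seasonality (paths whose first edge points into CouponUse):
  P1: CouponUse <- EmailOpen -> PriorPurchase -> Seasonality
  P2: CouponUse <- EmailOpen -> AdSpend <- PriorPurchase -> Seasonality
  P3: CouponUse <- PriorPurchase -> Seasonality
Condition 1 (no descendant of CouponUse in the set): holds — descendants of CouponUse are {Seasonality}; none are in {EmailOpen}.
Condition 2 (every backdoor path blocked by {EmailOpen}):
  P1: blocked at fork node EmailOpen ∈ conditioning set.
  P2: blocked at fork node EmailOpen ∈ conditioning set.
  P3: open — no interior node is in the conditioning set.
{EmailOpen} does not satisfy the backdoor criterion.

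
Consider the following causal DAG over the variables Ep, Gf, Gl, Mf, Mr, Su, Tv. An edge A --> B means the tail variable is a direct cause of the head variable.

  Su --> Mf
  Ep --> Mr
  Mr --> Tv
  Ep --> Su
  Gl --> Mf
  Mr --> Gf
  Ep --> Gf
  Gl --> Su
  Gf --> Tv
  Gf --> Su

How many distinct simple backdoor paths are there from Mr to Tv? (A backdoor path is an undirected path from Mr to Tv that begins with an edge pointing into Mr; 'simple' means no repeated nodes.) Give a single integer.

2

A backdoor path from Mr to Tv is any simple undirected path whose first edge points into Mr (i.e. leaves Mr via a parent).
Parents of Mr: {Ep}.
Enumerating:
  P1: Mr <- Ep -> Gf -> Tv
  P2: Mr <- Ep -> Su <- Gf -> Tv
That exhausts the simple backdoor paths. Count: 2.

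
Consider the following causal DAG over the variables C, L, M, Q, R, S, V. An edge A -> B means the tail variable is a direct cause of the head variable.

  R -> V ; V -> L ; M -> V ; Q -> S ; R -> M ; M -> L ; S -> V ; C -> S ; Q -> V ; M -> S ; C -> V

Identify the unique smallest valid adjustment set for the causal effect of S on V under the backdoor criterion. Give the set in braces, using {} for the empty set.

{C, M, Q}

Variables eligible for adjustment (non-descendants of S, excluding S and V): {C, M, Q, R}.
Backdoor paths from S to V:
  P1: S <- Q -> V
  P2: S <- C -> V
  P3: S <- M <- R -> V
  P4: S <- M -> V
  P5: S <- M -> L <- V
The empty set is not sufficient: P1 (S <- Q -> V) has no collider blocking it and no conditioned non-collider, so it is open.
Try {C, M, Q}:
  P1: blocked at fork node Q ∈ conditioning set.
  P2: blocked at fork node C ∈ conditioning set.
  P3: blocked at chain node M ∈ conditioning set.
  P4: blocked at fork node M ∈ conditioning set.
  P5: blocked at fork node M ∈ conditioning set.
{C, M, Q} contains no descendant of S and blocks every backdoor path.
Every element of {C, M, Q} is needed (dropping C leaves P2 open; dropping M leaves P3 open; dropping Q leaves P1 open), so no proper subset is valid.
Among all size-3 subsets of the eligible variables, only {C, M, Q} blocks every backdoor path, so it is the unique smallest valid adjustment set.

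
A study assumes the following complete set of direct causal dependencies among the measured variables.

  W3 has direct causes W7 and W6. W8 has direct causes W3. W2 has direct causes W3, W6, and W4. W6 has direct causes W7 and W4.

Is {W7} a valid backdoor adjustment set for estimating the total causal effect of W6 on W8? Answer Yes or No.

Backdoor paths from W6 to W8 (paths whose first edge points into W6):
  P1: W6 <- W4 -> W2 <- W3 -> W8
  P2: W6 <- W7 -> W3 -> W8
Condition 1 (no descendant of W6 in the set): holds — descendants of W6 are {W2, W3, W8}; none are in {W7}.
Condition 2 (every backdoor path blocked by {W7}):
  P1: blocked at collider W2 (neither it nor any descendant is in the conditioning set).
  P2: blocked at fork node W7 ∈ conditioning set.
{W7} satisfies the backdoor criterion.

Yes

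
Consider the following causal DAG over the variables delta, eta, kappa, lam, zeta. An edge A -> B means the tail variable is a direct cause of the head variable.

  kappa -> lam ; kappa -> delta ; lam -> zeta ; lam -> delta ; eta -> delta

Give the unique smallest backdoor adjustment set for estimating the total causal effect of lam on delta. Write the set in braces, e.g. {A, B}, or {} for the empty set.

Variables eligible for adjustment (non-descendants of lam, excluding lam and delta): {eta, kappa}.
Backdoor paths from lam to delta:
  P1: lam <- kappa -> delta
The empty set is not sufficient: P1 (lam <- kappa -> delta) has no collider blocking it and no conditioned non-collider, so it is open.
Try {kappa}:
  P1: blocked at fork node kappa ∈ conditioning set.
{kappa} contains no descendant of lam and blocks every backdoor path.
No other singleton works — e.g. {eta} leaves P1 open — so {kappa} is the unique smallest valid adjustment set.

{kappa}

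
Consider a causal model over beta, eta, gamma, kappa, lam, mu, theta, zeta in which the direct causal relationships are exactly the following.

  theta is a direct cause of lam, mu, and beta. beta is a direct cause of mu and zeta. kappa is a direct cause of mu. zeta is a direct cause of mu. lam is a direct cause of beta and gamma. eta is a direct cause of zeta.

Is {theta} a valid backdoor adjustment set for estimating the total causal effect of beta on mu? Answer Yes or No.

Backdoor paths from beta to mu (paths whose first edge points into beta):
  P1: beta <- theta -> mu
  P2: beta <- lam <- theta -> mu
Condition 1 (no descendant of beta in the set): holds — descendants of beta are {mu, zeta}; none are in {theta}.
Condition 2 (every backdoor path blocked by {theta}):
  P1: blocked at fork node theta ∈ conditioning set.
  P2: blocked at fork node theta ∈ conditioning set.
{theta} satisfies the backdoor criterion.

Yes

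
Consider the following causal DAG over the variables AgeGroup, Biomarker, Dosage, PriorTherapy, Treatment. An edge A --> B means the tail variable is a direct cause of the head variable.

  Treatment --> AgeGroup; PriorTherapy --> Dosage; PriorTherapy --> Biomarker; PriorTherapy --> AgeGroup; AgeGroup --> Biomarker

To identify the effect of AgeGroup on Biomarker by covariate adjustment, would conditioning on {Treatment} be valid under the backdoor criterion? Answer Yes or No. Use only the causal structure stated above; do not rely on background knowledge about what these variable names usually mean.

Backdoor paths from AgeGroup to Biomarker (paths whose first edge points into AgeGroup):
  P1: AgeGroup <- PriorTherapy -> Biomarker
Condition 1 (no descendant of AgeGroup in the set): holds — descendants of AgeGroup are {Biomarker}; none are in {Treatment}.
Condition 2 (every backdoor path blocked by {Treatment}):
  P1: open — no interior node is in the conditioning set.
{Treatment} does not satisfy the backdoor criterion.

No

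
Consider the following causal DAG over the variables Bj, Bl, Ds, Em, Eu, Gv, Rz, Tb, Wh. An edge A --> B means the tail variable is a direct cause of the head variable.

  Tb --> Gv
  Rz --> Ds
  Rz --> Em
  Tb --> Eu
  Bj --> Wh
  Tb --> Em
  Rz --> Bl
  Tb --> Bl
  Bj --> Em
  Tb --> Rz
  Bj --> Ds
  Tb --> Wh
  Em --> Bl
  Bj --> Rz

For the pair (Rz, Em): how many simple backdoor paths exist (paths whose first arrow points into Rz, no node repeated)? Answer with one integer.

6

A backdoor path from Rz to Em is any simple undirected path whose first edge points into Rz (i.e. leaves Rz via a parent).
Parents of Rz: {Bj, Tb}.
Enumerating:
  P1: Rz <- Bj -> Em
  P2: Rz <- Bj -> Wh <- Tb -> Em
  P3: Rz <- Bj -> Wh <- Tb -> Bl <- Em
  P4: Rz <- Tb -> Em
  P5: Rz <- Tb -> Bl <- Em
  P6: Rz <- Tb -> Wh <- Bj -> Em
That exhausts the simple backdoor paths. Count: 6.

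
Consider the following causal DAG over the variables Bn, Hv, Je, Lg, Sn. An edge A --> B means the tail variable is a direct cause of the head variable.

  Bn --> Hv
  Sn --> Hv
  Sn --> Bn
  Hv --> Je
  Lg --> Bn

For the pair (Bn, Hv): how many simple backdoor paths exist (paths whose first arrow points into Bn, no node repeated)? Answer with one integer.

A backdoor path from Bn to Hv is any simple undirected path whose first edge points into Bn (i.e. leaves Bn via a parent).
Parents of Bn: {Lg, Sn}.
Enumerating:
  P1: Bn <- Sn -> Hv
That exhausts the simple backdoor paths. Count: 1.

1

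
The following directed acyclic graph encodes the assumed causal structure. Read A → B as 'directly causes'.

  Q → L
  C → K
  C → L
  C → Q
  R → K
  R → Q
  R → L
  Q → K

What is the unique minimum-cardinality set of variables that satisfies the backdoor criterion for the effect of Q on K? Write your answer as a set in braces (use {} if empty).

{C, R}

Variables eligible for adjustment (non-descendants of Q, excluding Q and K): {C, R}.
Backdoor paths from Q to K:
  P1: Q <- C -> L <- R -> K
  P2: Q <- C -> K
  P3: Q <- R -> L <- C -> K
  P4: Q <- R -> K
The empty set is not sufficient: P2 (Q <- C -> K) has no collider blocking it and no conditioned non-collider, so it is open.
Try {C, R}:
  P1: blocked at fork node C ∈ conditioning set.
  P2: blocked at fork node C ∈ conditioning set.
  P3: blocked at fork node R ∈ conditioning set.
  P4: blocked at fork node R ∈ conditioning set.
{C, R} contains no descendant of Q and blocks every backdoor path.
Every element of {C, R} is needed (dropping C leaves P2 open; dropping R leaves P4 open), so no proper subset is valid.
Among all size-2 subsets of the eligible variables, only {C, R} blocks every backdoor path, so it is the unique smallest valid adjustment set.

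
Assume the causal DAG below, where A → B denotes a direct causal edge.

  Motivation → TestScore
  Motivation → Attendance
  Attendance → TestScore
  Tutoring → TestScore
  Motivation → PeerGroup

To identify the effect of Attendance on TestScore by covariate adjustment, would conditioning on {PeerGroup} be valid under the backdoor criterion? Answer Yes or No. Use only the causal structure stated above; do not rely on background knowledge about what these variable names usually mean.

Backdoor paths from Attendance to TestScore (paths whose first edge points into Attendance):
  P1: Attendance <- Motivation -> TestScore
Condition 1 (no descendant of Attendance in the set): holds — descendants of Attendance are {TestScore}; none are in {PeerGroup}.
Condition 2 (every backdoor path blocked by {PeerGroup}):
  P1: open — no interior node is in the conditioning set.
{PeerGroup} does not satisfy the backdoor criterion.

No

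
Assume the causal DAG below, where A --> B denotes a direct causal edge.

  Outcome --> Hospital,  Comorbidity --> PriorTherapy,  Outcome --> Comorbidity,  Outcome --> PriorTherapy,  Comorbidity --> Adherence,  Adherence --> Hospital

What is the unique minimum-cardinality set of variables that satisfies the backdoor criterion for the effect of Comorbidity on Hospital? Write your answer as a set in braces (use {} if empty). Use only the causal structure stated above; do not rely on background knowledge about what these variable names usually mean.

{Outcome}

Variables eligible for adjustment (non-descendants of Comorbidity, excluding Comorbidity and Hospital): {Outcome}.
Backdoor paths from Comorbidity to Hospital:
  P1: Comorbidity <- Outcome -> Hospital
The empty set is not sufficient: P1 (Comorbidity <- Outcome -> Hospital) has no collider blocking it and no conditioned non-collider, so it is open.
Try {Outcome}:
  P1: blocked at fork node Outcome ∈ conditioning set.
{Outcome} contains no descendant of Comorbidity and blocks every backdoor path.
{Outcome} is the unique smallest valid adjustment set.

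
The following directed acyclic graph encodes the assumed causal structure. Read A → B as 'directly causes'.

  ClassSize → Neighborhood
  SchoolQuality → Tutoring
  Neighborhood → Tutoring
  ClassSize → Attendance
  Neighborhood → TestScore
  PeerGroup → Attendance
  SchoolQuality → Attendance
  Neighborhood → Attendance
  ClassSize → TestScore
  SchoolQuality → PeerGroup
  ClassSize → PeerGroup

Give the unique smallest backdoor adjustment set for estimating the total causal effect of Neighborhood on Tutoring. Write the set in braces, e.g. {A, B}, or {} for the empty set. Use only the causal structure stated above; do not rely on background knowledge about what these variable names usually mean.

Variables eligible for adjustment (non-descendants of Neighborhood, excluding Neighborhood and Tutoring): {ClassSize, PeerGroup, SchoolQuality}.
Backdoor paths from Neighborhood to Tutoring:
  P1: Neighborhood <- ClassSize -> PeerGroup <- SchoolQuality -> Tutoring
  P2: Neighborhood <- ClassSize -> PeerGroup -> Attendance <- SchoolQuality -> Tutoring
  P3: Neighborhood <- ClassSize -> Attendance <- SchoolQuality -> Tutoring
  P4: Neighborhood <- ClassSize -> Attendance <- PeerGroup <- SchoolQuality -> Tutoring
Each backdoor path contains an unconditioned collider, so every path is already blocked with the empty conditioning set:
  P1: blocked at collider PeerGroup (neither it nor any descendant is in the conditioning set).
  P2: blocked at collider Attendance (neither it nor any descendant is in the conditioning set).
  P3: blocked at collider Attendance (neither it nor any descendant is in the conditioning set).
  P4: blocked at collider Attendance (neither it nor any descendant is in the conditioning set).
The empty set is therefore the unique smallest valid set.

{}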